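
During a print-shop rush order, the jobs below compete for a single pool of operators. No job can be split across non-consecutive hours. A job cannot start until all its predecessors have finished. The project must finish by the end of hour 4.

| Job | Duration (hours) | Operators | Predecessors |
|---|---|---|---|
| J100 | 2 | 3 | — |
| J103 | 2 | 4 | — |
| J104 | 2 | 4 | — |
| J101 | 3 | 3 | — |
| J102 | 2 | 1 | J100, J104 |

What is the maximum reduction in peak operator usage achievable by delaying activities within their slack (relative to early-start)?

Early-start peak: h1:14  h2:14  h3:4  h4:1 ⇒ 14.
Leveled (J100@1, J103@3, J104@1, J101@1, J102@3): h1:10  h2:10  h3:8  h4:5 ⇒ 10.
Reduction 14 − 10 = 4.

4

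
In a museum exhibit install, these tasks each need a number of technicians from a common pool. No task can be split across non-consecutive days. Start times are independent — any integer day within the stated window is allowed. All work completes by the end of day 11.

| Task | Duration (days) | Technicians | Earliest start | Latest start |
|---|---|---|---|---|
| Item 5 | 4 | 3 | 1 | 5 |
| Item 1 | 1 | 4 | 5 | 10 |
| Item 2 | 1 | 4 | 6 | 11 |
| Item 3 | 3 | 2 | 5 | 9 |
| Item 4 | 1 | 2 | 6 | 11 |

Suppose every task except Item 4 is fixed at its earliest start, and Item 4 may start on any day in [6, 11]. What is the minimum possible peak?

6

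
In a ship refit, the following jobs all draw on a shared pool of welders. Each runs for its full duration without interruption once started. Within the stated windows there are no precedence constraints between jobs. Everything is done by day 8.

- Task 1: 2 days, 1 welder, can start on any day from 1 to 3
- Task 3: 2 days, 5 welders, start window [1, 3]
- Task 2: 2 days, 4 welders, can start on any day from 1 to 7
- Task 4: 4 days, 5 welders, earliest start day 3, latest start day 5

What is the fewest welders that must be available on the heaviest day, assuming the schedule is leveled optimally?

Early-start (Task 1@1, Task 3@1, Task 2@1, Task 4@3) gives peak 10: d1:10  d2:10  d3:5  d4:5  d5:5  d6:5  d7:0  d8:0.
Shift Task 3→3, Task 4→5.
Schedule Task 1@1, Task 3@3, Task 2@1, Task 4@5: d1:5  d2:5  d3:5  d4:5  d5:5  d6:5  d7:5  d8:5 — peak 5.
Total welder-days = 40 over 8 days ⇒ peak ≥ ⌈40/8⌉ = 5, so 5 is optimal.

5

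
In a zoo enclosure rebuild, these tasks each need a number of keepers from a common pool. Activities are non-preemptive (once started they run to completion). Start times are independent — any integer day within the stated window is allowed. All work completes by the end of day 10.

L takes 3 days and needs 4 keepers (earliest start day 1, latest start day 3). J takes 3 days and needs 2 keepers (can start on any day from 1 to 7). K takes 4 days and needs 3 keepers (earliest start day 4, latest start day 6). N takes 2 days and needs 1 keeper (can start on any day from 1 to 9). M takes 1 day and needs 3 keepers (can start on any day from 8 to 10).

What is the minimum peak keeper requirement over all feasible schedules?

5

Early-start (L@1, J@1, K@4, N@1, M@8) gives peak 7: d1:7  d2:7  d3:6  d4:3  d5:3  d6:3  d7:3  d8:3  d9:0  d10:0.
Shift J→4.
Schedule L@1, J@4, K@4, N@1, M@8: d1:5  d2:5  d3:4  d4:5  d5:5  d6:5  d7:3  d8:3  d9:0  d10:0 — peak 5.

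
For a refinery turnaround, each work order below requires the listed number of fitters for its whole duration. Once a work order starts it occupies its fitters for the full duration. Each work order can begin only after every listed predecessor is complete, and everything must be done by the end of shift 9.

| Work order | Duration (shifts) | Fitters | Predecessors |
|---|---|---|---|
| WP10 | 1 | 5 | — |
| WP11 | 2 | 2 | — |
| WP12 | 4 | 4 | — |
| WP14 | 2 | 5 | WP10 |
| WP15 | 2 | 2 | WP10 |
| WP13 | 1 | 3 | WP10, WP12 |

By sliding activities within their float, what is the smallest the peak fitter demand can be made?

6

Early-start (WP10@1, WP11@1, WP12@1, WP14@2, WP15@2, WP13@5) gives peak 13: s1:11  s2:13  s3:11  s4:4  s5:3  s6:0  s7:0  s8:0  s9:0.
Shift WP11→2, WP12→2, WP14→6, WP15→4, WP13→8.
Schedule WP10@1, WP11@2, WP12@2, WP14@6, WP15@4, WP13@8: s1:5  s2:6  s3:6  s4:6  s5:6  s6:5  s7:5  s8:3  s9:0 — peak 6.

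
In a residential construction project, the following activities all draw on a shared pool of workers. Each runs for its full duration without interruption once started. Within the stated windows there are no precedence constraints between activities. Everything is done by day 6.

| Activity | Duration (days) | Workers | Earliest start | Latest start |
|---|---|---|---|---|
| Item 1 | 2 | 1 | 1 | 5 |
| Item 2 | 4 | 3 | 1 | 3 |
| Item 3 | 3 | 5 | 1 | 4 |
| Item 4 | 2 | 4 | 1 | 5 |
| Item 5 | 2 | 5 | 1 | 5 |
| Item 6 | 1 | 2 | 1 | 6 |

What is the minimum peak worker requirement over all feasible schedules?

Early-start (Item 1@1, Item 2@1, Item 3@1, Item 4@1, Item 5@1, Item 6@1) gives peak 20: d1:20  d2:18  d3:8  d4:3  d5:0  d6:0.
Shift Item 4→4, Item 5→5, Item 6→4.
Schedule Item 1@1, Item 2@1, Item 3@1, Item 4@4, Item 5@5, Item 6@4: d1:9  d2:9  d3:8  d4:9  d5:9  d6:5 — peak 9.
Total worker-days = 49 over 6 days ⇒ peak ≥ ⌈49/6⌉ = 9, so 9 is optimal.

9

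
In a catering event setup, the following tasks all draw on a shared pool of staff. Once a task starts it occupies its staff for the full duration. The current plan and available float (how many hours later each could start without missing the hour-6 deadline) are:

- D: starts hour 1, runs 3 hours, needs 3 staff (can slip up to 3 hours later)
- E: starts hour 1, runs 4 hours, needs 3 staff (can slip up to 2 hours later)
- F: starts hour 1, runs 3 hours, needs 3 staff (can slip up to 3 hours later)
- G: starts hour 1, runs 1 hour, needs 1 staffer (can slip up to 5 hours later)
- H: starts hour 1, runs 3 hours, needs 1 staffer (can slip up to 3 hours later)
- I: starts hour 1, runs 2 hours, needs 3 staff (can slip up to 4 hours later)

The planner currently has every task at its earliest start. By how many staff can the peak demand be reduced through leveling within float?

Early-start peak: h1:14  h2:13  h3:10  h4:3  h5:0  h6:0 ⇒ 14.
Leveled (D@1, E@1, F@4, G@1, H@2, I@5): h1:7  h2:7  h3:7  h4:7  h5:6  h6:6 ⇒ 7.
Reduction 14 − 7 = 7.

7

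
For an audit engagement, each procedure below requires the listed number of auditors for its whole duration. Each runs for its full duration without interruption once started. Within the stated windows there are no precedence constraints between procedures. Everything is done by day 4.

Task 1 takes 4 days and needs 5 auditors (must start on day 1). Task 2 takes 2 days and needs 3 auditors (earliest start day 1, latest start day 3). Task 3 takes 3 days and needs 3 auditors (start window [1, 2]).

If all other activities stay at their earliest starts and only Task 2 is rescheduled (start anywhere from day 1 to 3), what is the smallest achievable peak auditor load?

11

Task 2@1: d1:11  d2:11  d3:8  d4:5 → peak 11
Task 2@2: d1:8  d2:11  d3:11  d4:5 → peak 11
Task 2@3: d1:8  d2:8  d3:11  d4:8 → peak 11
Best is Task 2@1, peak 11.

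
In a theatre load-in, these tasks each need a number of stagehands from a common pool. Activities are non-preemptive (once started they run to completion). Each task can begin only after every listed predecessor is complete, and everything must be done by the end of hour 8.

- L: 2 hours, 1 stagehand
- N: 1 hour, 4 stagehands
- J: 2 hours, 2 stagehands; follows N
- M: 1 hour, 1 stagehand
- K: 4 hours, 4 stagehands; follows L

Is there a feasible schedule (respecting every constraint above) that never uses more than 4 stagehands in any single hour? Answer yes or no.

Schedule L@2, N@1, J@2, M@2, K@4: h1:4  h2:4  h3:3  h4:4  h5:4  h6:4  h7:4  h8:0 — peak 4 ≤ 4.

yes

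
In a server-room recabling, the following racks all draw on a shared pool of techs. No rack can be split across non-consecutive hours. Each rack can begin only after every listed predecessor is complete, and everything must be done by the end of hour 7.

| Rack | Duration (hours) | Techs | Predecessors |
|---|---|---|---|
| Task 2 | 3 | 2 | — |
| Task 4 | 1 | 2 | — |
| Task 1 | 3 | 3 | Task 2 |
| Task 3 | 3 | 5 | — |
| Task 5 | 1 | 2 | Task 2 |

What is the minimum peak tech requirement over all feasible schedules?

Early-start (Task 2@1, Task 4@1, Task 1@4, Task 3@1, Task 5@4) gives peak 9: h1:9  h2:7  h3:7  h4:5  h5:3  h6:3  h7:0.
Shift Task 1→5, Task 3→2.
Schedule Task 2@1, Task 4@1, Task 1@5, Task 3@2, Task 5@4: h1:4  h2:7  h3:7  h4:7  h5:3  h6:3  h7:3 — peak 7.

7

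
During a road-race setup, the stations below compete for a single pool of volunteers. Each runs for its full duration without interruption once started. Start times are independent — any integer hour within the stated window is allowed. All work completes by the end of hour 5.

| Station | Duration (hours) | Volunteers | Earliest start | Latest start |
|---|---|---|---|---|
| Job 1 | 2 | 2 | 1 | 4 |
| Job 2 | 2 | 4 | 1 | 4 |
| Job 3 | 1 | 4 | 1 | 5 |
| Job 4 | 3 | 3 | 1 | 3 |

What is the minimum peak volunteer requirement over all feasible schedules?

7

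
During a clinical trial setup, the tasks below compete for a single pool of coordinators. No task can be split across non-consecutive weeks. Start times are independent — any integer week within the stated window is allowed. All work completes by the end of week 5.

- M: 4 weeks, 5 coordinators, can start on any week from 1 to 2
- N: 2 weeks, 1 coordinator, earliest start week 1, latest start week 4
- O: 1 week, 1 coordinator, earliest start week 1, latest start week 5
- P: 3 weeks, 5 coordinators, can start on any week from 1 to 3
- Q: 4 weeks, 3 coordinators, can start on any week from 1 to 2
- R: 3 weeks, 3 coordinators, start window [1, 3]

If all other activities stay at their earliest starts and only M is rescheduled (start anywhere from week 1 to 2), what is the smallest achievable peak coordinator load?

17

M@1: w1:18  w2:17  w3:16  w4:8  w5:0 → peak 18
M@2: w1:13  w2:17  w3:16  w4:8  w5:5 → peak 17
Best is M@2, peak 17.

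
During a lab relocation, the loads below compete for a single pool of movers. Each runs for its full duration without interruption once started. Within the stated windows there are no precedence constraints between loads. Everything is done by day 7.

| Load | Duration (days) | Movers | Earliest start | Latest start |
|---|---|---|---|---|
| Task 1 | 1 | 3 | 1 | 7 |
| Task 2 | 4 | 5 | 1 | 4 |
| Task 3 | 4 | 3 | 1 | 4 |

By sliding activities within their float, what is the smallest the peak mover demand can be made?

Early-start (Task 1@1, Task 2@1, Task 3@1) gives peak 11: d1:11  d2:8  d3:8  d4:8  d5:0  d6:0  d7:0.
Shift Task 3→2.
Schedule Task 1@1, Task 2@1, Task 3@2: d1:8  d2:8  d3:8  d4:8  d5:3  d6:0  d7:0 — peak 8.

8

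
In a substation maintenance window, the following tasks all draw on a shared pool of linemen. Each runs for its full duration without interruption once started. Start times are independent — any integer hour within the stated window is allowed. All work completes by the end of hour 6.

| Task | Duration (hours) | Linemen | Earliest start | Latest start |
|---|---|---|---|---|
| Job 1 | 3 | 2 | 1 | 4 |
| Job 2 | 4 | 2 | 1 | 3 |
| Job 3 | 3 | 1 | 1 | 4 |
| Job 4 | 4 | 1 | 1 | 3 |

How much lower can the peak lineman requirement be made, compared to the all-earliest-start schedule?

Early-start peak: h1:6  h2:6  h3:6  h4:3  h5:0  h6:0 ⇒ 6.
Leveled (Job 1@1, Job 2@1, Job 3@4, Job 4@1): h1:5  h2:5  h3:5  h4:4  h5:1  h6:1 ⇒ 5.
Reduction 6 − 5 = 1.

1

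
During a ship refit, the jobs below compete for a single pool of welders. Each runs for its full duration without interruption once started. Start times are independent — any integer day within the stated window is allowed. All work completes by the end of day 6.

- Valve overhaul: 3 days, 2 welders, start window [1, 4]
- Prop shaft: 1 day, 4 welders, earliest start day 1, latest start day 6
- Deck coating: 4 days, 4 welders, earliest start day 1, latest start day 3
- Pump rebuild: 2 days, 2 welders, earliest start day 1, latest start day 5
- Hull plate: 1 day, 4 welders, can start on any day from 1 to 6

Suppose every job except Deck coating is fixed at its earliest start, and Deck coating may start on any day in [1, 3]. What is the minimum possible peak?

12

Deck coating@1: d1:16  d2:8  d3:6  d4:4  d5:0  d6:0 → peak 16
Deck coating@2: d1:12  d2:8  d3:6  d4:4  d5:4  d6:0 → peak 12
Deck coating@3: d1:12  d2:4  d3:6  d4:4  d5:4  d6:4 → peak 12
Best is Deck coating@2, peak 12.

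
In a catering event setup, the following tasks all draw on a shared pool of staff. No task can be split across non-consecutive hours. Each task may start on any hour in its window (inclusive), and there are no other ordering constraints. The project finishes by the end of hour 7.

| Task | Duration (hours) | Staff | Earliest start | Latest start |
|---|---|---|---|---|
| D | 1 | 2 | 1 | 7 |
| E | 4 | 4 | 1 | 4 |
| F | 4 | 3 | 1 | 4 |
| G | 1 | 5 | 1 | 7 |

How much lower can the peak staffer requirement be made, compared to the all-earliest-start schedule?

7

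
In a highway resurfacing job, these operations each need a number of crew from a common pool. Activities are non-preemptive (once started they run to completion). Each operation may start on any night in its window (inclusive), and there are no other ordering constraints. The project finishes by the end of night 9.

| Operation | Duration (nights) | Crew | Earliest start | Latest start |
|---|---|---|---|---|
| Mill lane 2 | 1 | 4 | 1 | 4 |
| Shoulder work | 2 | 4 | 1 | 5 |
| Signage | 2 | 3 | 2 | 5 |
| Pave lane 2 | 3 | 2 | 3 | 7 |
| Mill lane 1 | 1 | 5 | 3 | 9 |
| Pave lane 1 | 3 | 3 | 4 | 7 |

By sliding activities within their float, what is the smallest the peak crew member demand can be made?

5

Early-start (Mill lane 2@1, Shoulder work@1, Signage@2, Pave lane 2@3, Mill lane 1@3, Pave lane 1@4) gives peak 10: n1:8  n2:7  n3:10  n4:5  n5:5  n6:3  n7:0  n8:0  n9:0.
Shift Shoulder work→2, Signage→4, Pave lane 2→4, Mill lane 1→9, Pave lane 1→6.
Schedule Mill lane 2@1, Shoulder work@2, Signage@4, Pave lane 2@4, Mill lane 1@9, Pave lane 1@6: n1:4  n2:4  n3:4  n4:5  n5:5  n6:5  n7:3  n8:3  n9:5 — peak 5.
Total crew member-nights = 38 over 9 nights ⇒ peak ≥ ⌈38/9⌉ = 5, so 5 is optimal.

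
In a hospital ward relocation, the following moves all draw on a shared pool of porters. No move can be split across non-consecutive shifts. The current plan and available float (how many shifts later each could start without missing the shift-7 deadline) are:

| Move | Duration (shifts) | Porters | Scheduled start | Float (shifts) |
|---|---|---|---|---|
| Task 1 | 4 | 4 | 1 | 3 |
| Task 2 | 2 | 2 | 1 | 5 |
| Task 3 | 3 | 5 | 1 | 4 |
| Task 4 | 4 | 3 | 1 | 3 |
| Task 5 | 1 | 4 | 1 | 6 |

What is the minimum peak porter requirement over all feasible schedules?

Early-start (Task 1@1, Task 2@1, Task 3@1, Task 4@1, Task 5@1) gives peak 18: s1:18  s2:14  s3:12  s4:7  s5:0  s6:0  s7:0.
Shift Task 3→5, Task 4→4, Task 5→3.
Schedule Task 1@1, Task 2@1, Task 3@5, Task 4@4, Task 5@3: s1:6  s2:6  s3:8  s4:7  s5:8  s6:8  s7:8 — peak 8.
Total porter-shifts = 51 over 7 shifts ⇒ peak ≥ ⌈51/7⌉ = 8, so 8 is optimal.

8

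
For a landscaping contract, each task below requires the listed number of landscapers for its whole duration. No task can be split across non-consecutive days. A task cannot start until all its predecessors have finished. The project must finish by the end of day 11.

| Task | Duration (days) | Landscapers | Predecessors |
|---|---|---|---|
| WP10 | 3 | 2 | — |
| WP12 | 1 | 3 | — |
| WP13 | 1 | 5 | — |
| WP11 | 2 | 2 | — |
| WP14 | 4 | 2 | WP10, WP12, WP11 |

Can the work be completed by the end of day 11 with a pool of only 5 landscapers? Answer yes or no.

yes

Schedule WP10@1, WP12@1, WP13@4, WP11@2, WP14@5: d1:5  d2:4  d3:4  d4:5  d5:2  d6:2  d7:2  d8:2  d9:0  d10:0  d11:0 — peak 5 ≤ 5.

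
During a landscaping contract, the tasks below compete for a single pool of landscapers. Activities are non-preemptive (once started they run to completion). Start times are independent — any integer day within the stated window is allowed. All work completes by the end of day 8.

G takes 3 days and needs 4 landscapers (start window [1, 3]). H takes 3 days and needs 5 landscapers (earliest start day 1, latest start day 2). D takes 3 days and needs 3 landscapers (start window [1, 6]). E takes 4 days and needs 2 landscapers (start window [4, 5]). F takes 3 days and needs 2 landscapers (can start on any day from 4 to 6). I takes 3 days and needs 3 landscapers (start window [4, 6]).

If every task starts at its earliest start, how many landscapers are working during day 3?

At early start, day 3 has: G, H, D.
Demand: 4 + 5 + 3 = 12.

12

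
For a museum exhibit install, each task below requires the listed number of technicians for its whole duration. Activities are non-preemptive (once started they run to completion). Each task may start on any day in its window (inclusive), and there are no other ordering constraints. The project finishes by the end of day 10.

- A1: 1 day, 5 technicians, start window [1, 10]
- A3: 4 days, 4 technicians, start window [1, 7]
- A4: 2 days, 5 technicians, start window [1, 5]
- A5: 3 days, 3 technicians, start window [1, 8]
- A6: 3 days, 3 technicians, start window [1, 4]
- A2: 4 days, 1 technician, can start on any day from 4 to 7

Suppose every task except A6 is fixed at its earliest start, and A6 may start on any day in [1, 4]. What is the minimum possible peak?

17

A6@1: d1:20  d2:15  d3:10  d4:5  d5:1  d6:1  d7:1  d8:0  d9:0  d10:0 → peak 20
A6@2: d1:17  d2:15  d3:10  d4:8  d5:1  d6:1  d7:1  d8:0  d9:0  d10:0 → peak 17
A6@3: d1:17  d2:12  d3:10  d4:8  d5:4  d6:1  d7:1  d8:0  d9:0  d10:0 → peak 17
A6@4: d1:17  d2:12  d3:7  d4:8  d5:4  d6:4  d7:1  d8:0  d9:0  d10:0 → peak 17
Best is A6@2, peak 17.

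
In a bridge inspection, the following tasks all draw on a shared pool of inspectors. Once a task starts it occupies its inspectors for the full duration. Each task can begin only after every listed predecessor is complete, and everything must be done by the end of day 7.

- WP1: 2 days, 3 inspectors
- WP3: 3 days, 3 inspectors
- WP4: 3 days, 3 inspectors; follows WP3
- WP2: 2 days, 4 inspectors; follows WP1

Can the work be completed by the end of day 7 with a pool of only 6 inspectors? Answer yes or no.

no

The minimum achievable peak is 7; 6 < 7, so no feasible schedule stays within the cap.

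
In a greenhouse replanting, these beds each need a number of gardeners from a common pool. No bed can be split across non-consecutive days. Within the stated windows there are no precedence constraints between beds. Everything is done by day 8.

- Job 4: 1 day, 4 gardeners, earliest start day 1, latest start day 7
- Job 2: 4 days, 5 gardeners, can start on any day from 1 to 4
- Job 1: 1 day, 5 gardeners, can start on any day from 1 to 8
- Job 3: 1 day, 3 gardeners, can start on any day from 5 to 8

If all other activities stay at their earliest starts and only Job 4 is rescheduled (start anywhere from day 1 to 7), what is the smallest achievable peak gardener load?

Job 4@1: d1:14  d2:5  d3:5  d4:5  d5:3  d6:0  d7:0  d8:0 → peak 14
Job 4@2: d1:10  d2:9  d3:5  d4:5  d5:3  d6:0  d7:0  d8:0 → peak 10
Job 4@3: d1:10  d2:5  d3:9  d4:5  d5:3  d6:0  d7:0  d8:0 → peak 10
Job 4@4: d1:10  d2:5  d3:5  d4:9  d5:3  d6:0  d7:0  d8:0 → peak 10
Job 4@5: d1:10  d2:5  d3:5  d4:5  d5:7  d6:0  d7:0  d8:0 → peak 10
Job 4@6: d1:10  d2:5  d3:5  d4:5  d5:3  d6:4  d7:0  d8:0 → peak 10
Job 4@7: d1:10  d2:5  d3:5  d4:5  d5:3  d6:0  d7:4  d8:0 → peak 10
Best is Job 4@2, peak 10.

10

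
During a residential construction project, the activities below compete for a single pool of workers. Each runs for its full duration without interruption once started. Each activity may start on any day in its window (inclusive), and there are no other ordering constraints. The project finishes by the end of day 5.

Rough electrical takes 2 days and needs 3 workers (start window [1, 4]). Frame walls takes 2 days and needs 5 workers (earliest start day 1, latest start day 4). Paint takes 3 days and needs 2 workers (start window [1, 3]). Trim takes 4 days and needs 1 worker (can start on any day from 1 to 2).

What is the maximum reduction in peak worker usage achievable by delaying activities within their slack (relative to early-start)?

5

Early-start peak: d1:11  d2:11  d3:3  d4:1  d5:0 ⇒ 11.
Leveled (Rough electrical@1, Frame walls@4, Paint@1, Trim@1): d1:6  d2:6  d3:3  d4:6  d5:5 ⇒ 6.
Reduction 11 − 6 = 5.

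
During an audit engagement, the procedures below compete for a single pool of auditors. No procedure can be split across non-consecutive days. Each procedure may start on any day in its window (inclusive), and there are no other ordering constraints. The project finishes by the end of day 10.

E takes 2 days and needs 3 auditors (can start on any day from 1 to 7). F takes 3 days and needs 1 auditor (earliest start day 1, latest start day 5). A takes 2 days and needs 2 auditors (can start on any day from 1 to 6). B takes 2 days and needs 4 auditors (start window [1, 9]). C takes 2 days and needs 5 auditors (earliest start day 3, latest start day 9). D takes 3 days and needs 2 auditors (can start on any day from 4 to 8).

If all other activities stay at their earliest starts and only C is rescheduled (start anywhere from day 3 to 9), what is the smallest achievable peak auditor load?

10

C@3: d1:10  d2:10  d3:6  d4:7  d5:2  d6:2  d7:0  d8:0  d9:0  d10:0 → peak 10
C@4: d1:10  d2:10  d3:1  d4:7  d5:7  d6:2  d7:0  d8:0  d9:0  d10:0 → peak 10
C@5: d1:10  d2:10  d3:1  d4:2  d5:7  d6:7  d7:0  d8:0  d9:0  d10:0 → peak 10
C@6: d1:10  d2:10  d3:1  d4:2  d5:2  d6:7  d7:5  d8:0  d9:0  d10:0 → peak 10
C@7: d1:10  d2:10  d3:1  d4:2  d5:2  d6:2  d7:5  d8:5  d9:0  d10:0 → peak 10
C@8: d1:10  d2:10  d3:1  d4:2  d5:2  d6:2  d7:0  d8:5  d9:5  d10:0 → peak 10
C@9: d1:10  d2:10  d3:1  d4:2  d5:2  d6:2  d7:0  d8:0  d9:5  d10:5 → peak 10
Best is C@3, peak 10.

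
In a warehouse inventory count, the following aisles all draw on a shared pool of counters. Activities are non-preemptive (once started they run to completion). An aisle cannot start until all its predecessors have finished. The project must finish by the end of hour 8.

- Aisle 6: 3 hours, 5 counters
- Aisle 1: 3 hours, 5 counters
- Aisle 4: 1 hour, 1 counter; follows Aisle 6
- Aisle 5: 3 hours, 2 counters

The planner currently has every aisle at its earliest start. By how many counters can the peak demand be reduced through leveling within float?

5

Early-start peak: h1:12  h2:12  h3:12  h4:1  h5:0  h6:0  h7:0  h8:0 ⇒ 12.
Leveled (Aisle 6@1, Aisle 1@4, Aisle 4@4, Aisle 5@1): h1:7  h2:7  h3:7  h4:6  h5:5  h6:5  h7:0  h8:0 ⇒ 7.
Reduction 12 − 7 = 5.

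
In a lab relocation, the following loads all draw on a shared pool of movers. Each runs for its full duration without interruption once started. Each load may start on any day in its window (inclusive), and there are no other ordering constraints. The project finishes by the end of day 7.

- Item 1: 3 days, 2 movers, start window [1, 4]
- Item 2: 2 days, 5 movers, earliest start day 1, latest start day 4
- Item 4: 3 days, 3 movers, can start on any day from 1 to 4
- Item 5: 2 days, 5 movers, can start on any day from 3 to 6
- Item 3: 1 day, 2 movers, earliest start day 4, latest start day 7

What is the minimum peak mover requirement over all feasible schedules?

Early-start (Item 1@1, Item 2@1, Item 4@1, Item 5@3, Item 3@4) gives peak 10: d1:10  d2:10  d3:10  d4:7  d5:0  d6:0  d7:0.
Shift Item 4→3, Item 5→6.
Schedule Item 1@1, Item 2@1, Item 4@3, Item 5@6, Item 3@4: d1:7  d2:7  d3:5  d4:5  d5:3  d6:5  d7:5 — peak 7.

7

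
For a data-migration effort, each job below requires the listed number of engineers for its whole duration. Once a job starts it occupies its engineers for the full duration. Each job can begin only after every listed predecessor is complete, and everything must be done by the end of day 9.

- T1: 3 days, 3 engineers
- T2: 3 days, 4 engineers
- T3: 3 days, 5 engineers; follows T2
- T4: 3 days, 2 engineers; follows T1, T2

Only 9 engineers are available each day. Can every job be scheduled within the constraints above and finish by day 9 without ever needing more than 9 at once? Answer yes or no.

Schedule T1@1, T2@1, T3@4, T4@4: d1:7  d2:7  d3:7  d4:7  d5:7  d6:7  d7:0  d8:0  d9:0 — peak 7 ≤ 9.

yes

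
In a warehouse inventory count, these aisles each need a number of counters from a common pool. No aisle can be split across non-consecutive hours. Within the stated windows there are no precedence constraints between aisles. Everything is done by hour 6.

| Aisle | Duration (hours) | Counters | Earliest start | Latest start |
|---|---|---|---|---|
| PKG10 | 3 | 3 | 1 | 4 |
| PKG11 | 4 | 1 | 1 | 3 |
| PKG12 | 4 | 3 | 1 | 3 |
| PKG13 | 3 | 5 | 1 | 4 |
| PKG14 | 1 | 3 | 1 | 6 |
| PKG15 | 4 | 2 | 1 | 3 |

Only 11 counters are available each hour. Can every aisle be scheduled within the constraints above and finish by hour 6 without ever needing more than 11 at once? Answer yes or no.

Schedule PKG10@1, PKG11@1, PKG12@1, PKG13@4, PKG14@1, PKG15@2: h1:10  h2:9  h3:9  h4:11  h5:7  h6:5 — peak 11 ≤ 11.

yes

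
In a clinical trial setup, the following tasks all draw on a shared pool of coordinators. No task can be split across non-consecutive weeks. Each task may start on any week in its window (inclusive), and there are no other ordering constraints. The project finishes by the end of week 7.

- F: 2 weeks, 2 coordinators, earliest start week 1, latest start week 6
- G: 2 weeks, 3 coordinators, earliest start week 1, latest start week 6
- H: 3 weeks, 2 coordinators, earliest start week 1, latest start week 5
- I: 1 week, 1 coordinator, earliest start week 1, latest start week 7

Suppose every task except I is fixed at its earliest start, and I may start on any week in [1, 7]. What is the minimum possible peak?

7

I@1: w1:8  w2:7  w3:2  w4:0  w5:0  w6:0  w7:0 → peak 8
I@2: w1:7  w2:8  w3:2  w4:0  w5:0  w6:0  w7:0 → peak 8
I@3: w1:7  w2:7  w3:3  w4:0  w5:0  w6:0  w7:0 → peak 7
I@4: w1:7  w2:7  w3:2  w4:1  w5:0  w6:0  w7:0 → peak 7
I@5: w1:7  w2:7  w3:2  w4:0  w5:1  w6:0  w7:0 → peak 7
I@6: w1:7  w2:7  w3:2  w4:0  w5:0  w6:1  w7:0 → peak 7
I@7: w1:7  w2:7  w3:2  w4:0  w5:0  w6:0  w7:1 → peak 7
Best is I@3, peak 7.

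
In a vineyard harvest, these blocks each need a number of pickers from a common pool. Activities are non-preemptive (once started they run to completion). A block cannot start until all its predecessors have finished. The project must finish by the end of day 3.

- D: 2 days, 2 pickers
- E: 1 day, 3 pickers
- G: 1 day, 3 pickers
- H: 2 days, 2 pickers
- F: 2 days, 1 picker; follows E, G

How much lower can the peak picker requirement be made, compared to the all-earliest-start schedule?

4

Early-start peak: d1:10  d2:5  d3:1 ⇒ 10.
Leveled (D@2, E@1, G@1, H@2, F@2): d1:6  d2:5  d3:5 ⇒ 6.
Reduction 10 − 6 = 4.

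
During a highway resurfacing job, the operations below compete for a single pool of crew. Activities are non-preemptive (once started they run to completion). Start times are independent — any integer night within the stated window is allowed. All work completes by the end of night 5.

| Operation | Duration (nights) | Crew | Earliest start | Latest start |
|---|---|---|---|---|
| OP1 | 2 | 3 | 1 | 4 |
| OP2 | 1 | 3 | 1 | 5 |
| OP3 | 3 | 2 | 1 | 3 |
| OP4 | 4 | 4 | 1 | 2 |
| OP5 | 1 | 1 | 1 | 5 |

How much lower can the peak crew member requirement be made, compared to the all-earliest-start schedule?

6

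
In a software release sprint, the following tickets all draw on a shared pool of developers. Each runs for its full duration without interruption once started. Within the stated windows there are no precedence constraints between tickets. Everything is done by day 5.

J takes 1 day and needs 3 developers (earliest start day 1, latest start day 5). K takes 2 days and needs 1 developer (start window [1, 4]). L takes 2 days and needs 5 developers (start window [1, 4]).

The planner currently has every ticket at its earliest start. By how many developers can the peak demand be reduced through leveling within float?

Early-start peak: d1:9  d2:6  d3:0  d4:0  d5:0 ⇒ 9.
Leveled (J@1, K@1, L@3): d1:4  d2:1  d3:5  d4:5  d5:0 ⇒ 5.
Reduction 9 − 5 = 4.

4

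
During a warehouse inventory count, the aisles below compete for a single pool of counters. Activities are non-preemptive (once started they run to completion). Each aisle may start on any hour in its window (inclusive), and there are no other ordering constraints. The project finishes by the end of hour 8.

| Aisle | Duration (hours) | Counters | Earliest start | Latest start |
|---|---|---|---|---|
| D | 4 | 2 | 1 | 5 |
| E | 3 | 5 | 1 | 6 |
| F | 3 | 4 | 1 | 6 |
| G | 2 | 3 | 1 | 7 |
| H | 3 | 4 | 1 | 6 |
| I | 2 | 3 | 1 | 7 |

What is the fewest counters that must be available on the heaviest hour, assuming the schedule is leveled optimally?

Early-start (D@1, E@1, F@1, G@1, H@1, I@1) gives peak 21: h1:21  h2:21  h3:15  h4:2  h5:0  h6:0  h7:0  h8:0.
Shift F→6, G→4, H→6, I→4.
Schedule D@1, E@1, F@6, G@4, H@6, I@4: h1:7  h2:7  h3:7  h4:8  h5:6  h6:8  h7:8  h8:8 — peak 8.
Total counter-hours = 59 over 8 hours ⇒ peak ≥ ⌈59/8⌉ = 8, so 8 is optimal.

8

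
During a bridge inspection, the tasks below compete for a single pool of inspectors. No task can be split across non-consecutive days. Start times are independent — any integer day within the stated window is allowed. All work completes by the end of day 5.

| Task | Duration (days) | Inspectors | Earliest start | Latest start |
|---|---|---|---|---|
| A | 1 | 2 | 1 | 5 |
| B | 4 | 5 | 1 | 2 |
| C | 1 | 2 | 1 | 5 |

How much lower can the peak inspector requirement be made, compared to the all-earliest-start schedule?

Early-start peak: d1:9  d2:5  d3:5  d4:5  d5:0 ⇒ 9.
Leveled (A@1, B@2, C@1): d1:4  d2:5  d3:5  d4:5  d5:5 ⇒ 5.
Reduction 9 − 5 = 4.

4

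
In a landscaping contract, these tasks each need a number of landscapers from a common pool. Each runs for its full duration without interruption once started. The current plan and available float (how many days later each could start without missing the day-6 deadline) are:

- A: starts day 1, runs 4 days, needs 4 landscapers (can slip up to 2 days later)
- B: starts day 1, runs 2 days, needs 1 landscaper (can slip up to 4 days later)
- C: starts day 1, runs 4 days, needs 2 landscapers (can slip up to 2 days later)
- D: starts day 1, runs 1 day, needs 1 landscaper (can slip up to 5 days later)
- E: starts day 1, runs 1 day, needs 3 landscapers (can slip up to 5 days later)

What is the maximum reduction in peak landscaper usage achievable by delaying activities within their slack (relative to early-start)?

5

Early-start peak: d1:11  d2:7  d3:6  d4:6  d5:0  d6:0 ⇒ 11.
Leveled (A@1, B@1, C@3, D@1, E@5): d1:6  d2:5  d3:6  d4:6  d5:5  d6:2 ⇒ 6.
Reduction 11 − 6 = 5.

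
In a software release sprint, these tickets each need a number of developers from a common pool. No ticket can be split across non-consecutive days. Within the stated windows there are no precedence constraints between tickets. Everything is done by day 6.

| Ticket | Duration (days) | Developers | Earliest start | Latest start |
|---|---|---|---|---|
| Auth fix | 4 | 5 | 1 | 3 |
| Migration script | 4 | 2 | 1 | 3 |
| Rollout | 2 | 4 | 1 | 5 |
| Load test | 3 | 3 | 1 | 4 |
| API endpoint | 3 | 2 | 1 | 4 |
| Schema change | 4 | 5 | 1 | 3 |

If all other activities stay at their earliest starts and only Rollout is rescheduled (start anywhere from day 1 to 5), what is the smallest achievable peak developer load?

Rollout@1: d1:21  d2:21  d3:17  d4:12  d5:0  d6:0 → peak 21
Rollout@2: d1:17  d2:21  d3:21  d4:12  d5:0  d6:0 → peak 21
Rollout@3: d1:17  d2:17  d3:21  d4:16  d5:0  d6:0 → peak 21
Rollout@4: d1:17  d2:17  d3:17  d4:16  d5:4  d6:0 → peak 17
Rollout@5: d1:17  d2:17  d3:17  d4:12  d5:4  d6:4 → peak 17
Best is Rollout@4, peak 17.

17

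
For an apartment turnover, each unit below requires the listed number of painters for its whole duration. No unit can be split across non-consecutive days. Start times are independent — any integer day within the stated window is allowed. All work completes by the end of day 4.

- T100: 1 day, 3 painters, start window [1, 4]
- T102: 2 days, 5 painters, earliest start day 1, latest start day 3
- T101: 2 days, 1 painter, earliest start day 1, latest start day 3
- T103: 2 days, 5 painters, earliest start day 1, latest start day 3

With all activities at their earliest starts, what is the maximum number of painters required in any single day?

14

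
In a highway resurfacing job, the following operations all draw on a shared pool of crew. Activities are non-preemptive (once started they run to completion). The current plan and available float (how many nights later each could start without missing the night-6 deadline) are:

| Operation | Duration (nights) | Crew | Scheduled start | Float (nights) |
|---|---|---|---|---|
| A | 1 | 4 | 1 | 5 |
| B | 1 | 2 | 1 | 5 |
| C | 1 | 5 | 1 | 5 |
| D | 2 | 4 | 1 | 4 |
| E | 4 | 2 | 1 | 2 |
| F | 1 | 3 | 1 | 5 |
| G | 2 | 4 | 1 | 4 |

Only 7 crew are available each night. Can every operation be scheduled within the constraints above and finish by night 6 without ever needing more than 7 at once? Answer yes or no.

Schedule A@1, B@1, C@2, D@3, E@2, F@6, G@5: n1:6  n2:7  n3:6  n4:6  n5:6  n6:7 — peak 7 ≤ 7.

yes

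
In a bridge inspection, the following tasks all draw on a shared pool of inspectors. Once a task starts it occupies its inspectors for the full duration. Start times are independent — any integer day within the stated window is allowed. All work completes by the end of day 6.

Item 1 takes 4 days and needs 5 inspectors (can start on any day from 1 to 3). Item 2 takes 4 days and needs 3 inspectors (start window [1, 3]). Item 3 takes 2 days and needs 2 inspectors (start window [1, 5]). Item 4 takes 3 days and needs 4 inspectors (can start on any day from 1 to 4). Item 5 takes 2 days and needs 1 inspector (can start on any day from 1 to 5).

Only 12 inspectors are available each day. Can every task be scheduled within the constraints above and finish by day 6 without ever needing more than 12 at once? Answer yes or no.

yes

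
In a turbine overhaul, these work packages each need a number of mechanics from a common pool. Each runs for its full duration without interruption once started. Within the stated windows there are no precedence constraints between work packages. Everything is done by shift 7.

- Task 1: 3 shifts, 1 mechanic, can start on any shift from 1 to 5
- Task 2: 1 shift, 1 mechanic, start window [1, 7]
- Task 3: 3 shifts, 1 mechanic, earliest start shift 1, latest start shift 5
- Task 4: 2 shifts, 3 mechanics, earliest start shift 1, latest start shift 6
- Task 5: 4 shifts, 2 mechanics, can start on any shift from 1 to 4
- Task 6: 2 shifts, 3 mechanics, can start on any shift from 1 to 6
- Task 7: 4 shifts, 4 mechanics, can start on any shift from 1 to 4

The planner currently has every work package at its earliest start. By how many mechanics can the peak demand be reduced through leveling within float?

8

Early-start peak: s1:15  s2:14  s3:8  s4:6  s5:0  s6:0  s7:0 ⇒ 15.
Leveled (Task 1@1, Task 2@1, Task 3@1, Task 4@1, Task 5@2, Task 6@6, Task 7@4): s1:6  s2:7  s3:4  s4:6  s5:6  s6:7  s7:7 ⇒ 7.
Reduction 15 − 7 = 8.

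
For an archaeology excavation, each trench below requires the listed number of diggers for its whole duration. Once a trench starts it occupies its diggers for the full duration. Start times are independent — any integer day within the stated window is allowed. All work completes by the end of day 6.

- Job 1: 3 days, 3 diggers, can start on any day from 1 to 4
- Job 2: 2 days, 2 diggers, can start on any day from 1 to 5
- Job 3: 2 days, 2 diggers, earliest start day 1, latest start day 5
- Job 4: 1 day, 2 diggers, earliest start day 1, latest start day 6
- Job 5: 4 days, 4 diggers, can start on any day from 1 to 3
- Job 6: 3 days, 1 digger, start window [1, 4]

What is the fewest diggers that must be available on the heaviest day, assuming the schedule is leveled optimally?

7

Early-start (Job 1@1, Job 2@1, Job 3@1, Job 4@1, Job 5@1, Job 6@1) gives peak 14: d1:14  d2:12  d3:8  d4:4  d5:0  d6:0.
Shift Job 4→4, Job 5→3, Job 6→4.
Schedule Job 1@1, Job 2@1, Job 3@1, Job 4@4, Job 5@3, Job 6@4: d1:7  d2:7  d3:7  d4:7  d5:5  d6:5 — peak 7.
Total digger-days = 38 over 6 days ⇒ peak ≥ ⌈38/6⌉ = 7, so 7 is optimal.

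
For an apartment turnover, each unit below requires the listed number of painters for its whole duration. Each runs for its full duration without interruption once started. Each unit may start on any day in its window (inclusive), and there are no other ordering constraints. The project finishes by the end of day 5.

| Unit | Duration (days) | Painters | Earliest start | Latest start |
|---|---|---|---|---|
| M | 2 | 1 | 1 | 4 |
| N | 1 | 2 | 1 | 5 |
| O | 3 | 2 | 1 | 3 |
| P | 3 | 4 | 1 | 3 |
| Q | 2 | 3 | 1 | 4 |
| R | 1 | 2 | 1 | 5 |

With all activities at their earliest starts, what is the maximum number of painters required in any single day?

14

Early-start schedule: M@1, N@1, O@1, P@1, Q@1, R@1.
Load per day: day 1: 14, day 2: 10, day 3: 6, day 4: 0, day 5: 0.
Peak is 14.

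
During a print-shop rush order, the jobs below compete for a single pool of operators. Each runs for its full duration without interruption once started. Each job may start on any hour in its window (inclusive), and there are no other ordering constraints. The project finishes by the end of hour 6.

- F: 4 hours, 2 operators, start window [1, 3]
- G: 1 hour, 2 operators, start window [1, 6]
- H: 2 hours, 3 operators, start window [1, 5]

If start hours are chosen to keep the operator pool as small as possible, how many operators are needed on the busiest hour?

4

Early-start (F@1, G@1, H@1) gives peak 7: h1:7  h2:5  h3:2  h4:2  h5:0  h6:0.
Shift H→5.
Schedule F@1, G@1, H@5: h1:4  h2:2  h3:2  h4:2  h5:3  h6:3 — peak 4.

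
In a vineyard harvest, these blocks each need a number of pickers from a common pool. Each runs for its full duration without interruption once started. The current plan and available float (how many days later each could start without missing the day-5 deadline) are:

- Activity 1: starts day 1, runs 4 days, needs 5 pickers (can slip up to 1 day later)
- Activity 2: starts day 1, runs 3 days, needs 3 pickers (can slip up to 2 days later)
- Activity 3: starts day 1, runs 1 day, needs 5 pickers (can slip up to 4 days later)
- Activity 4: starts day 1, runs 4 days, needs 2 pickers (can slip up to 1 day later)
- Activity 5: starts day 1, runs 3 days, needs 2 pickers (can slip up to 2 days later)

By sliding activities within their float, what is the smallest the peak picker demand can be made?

Early-start (Activity 1@1, Activity 2@1, Activity 3@1, Activity 4@1, Activity 5@1) gives peak 17: d1:17  d2:12  d3:12  d4:7  d5:0.
Shift Activity 3→4.
Schedule Activity 1@1, Activity 2@1, Activity 3@4, Activity 4@1, Activity 5@1: d1:12  d2:12  d3:12  d4:12  d5:0 — peak 12.

12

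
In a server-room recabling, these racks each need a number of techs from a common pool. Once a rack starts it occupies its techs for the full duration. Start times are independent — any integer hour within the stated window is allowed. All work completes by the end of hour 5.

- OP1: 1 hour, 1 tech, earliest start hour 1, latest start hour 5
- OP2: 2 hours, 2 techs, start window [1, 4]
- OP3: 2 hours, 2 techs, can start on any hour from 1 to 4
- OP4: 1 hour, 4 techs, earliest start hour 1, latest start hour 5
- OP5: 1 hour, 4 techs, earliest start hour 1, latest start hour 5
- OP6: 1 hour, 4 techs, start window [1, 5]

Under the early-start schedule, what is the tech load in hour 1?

At early start, hour 1 has: OP1, OP2, OP3, OP4, OP5, OP6.
Demand: 1 + 2 + 2 + 4 + 4 + 4 = 17.

17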